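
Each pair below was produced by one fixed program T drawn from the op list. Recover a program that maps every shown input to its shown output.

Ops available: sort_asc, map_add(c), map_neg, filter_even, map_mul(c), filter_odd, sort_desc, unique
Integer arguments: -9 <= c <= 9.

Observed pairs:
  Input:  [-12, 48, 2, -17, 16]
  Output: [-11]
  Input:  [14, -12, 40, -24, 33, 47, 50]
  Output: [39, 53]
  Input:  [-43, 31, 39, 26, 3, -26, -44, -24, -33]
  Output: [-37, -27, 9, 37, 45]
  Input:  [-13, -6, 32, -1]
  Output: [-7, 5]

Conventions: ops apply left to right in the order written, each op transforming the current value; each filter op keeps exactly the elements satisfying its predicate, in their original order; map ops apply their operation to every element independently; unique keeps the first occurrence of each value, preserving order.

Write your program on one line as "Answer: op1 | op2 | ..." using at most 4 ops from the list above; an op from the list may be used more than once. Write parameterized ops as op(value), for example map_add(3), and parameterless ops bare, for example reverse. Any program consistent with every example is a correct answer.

map_add(6) | sort_asc | filter_odd

Check, running the answer program on each example:
  [-12, 48, 2, -17, 16] -> [-6, 54, 8, -11, 22] -> [-11, -6, 8, 22, 54] -> [-11]
  [14, -12, 40, -24, 33, 47, 50] -> [20, -6, 46, -18, 39, 53, 56] -> [-18, -6, 20, 39, 46, 53, 56] -> [39, 53]
  [-43, 31, 39, 26, 3, -26, -44, -24, -33] -> [-37, 37, 45, 32, 9, -20, -38, -18, -27] -> [-38, -37, -27, -20, -18, 9, 32, 37, 45] -> [-37, -27, 9, 37, 45]
  [-13, -6, 32, -1] -> [-7, 0, 38, 5] -> [-7, 0, 5, 38] -> [-7, 5]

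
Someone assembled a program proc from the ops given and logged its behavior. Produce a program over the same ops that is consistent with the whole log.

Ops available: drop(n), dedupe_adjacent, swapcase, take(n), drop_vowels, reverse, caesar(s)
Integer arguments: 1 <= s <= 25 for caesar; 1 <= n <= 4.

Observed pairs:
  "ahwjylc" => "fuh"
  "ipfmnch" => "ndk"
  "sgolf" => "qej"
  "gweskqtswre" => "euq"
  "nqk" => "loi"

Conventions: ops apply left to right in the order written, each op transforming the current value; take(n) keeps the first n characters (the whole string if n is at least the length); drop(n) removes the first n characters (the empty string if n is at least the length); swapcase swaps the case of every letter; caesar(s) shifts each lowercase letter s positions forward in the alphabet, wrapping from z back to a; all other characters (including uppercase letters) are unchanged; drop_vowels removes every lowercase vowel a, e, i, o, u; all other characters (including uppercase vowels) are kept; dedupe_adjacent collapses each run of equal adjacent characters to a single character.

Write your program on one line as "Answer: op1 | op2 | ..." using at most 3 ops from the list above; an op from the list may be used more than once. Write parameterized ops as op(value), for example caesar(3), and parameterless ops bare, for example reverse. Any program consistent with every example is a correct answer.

drop_vowels | take(3) | caesar(24)

Check, running the answer program on each example:
  "ahwjylc" -> "hwjylc" -> "hwj" -> "fuh"
  "ipfmnch" -> "pfmnch" -> "pfm" -> "ndk"
  "sgolf" -> "sglf" -> "sgl" -> "qej"
  "gweskqtswre" -> "gwskqtswr" -> "gws" -> "euq"
  "nqk" -> "nqk" -> "nqk" -> "loi"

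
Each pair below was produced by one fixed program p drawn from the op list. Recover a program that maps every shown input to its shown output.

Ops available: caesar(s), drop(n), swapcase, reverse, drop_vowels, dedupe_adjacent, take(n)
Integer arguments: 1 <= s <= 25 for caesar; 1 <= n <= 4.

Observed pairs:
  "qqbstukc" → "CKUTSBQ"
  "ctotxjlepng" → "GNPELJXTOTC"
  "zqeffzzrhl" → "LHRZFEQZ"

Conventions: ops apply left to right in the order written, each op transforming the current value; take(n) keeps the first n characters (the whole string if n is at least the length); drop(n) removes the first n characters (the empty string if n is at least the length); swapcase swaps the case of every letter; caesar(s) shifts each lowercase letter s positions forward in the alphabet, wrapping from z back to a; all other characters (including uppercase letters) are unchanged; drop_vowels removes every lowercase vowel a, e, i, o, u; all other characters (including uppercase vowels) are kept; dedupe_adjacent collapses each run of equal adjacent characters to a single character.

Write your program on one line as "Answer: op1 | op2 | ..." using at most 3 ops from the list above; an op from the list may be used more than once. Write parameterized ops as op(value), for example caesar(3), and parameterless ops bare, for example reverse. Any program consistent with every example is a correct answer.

reverse | dedupe_adjacent | swapcase

Check, running the answer program on each example:
  "qqbstukc" -> "ckutsbqq" -> "ckutsbq" -> "CKUTSBQ"
  "ctotxjlepng" -> "gnpeljxtotc" -> "gnpeljxtotc" -> "GNPELJXTOTC"
  "zqeffzzrhl" -> "lhrzzffeqz" -> "lhrzfeqz" -> "LHRZFEQZ"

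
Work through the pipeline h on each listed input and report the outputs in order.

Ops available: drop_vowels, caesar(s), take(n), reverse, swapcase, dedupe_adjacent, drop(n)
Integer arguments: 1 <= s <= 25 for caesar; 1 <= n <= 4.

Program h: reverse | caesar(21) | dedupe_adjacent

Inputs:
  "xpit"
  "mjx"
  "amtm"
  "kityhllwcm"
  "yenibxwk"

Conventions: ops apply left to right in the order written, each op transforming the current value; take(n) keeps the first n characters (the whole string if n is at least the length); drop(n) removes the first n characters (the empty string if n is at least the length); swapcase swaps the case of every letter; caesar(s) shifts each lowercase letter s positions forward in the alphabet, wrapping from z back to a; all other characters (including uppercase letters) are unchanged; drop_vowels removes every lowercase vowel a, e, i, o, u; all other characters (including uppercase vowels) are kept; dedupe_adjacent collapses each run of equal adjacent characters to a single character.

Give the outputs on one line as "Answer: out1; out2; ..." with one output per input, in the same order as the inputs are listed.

Execution, op by op:
  "xpit" -> "tipx" -> "odks" -> "odks"
  "mjx" -> "xjm" -> "seh" -> "seh"
  "amtm" -> "mtma" -> "hohv" -> "hohv"
  "kityhllwcm" -> "mcwllhytik" -> "hxrggctodf" -> "hxrgctodf"
  "yenibxwk" -> "kwxbiney" -> "frswdizt" -> "frswdizt"

"odks"; "seh"; "hohv"; "hxrgctodf"; "frswdizt"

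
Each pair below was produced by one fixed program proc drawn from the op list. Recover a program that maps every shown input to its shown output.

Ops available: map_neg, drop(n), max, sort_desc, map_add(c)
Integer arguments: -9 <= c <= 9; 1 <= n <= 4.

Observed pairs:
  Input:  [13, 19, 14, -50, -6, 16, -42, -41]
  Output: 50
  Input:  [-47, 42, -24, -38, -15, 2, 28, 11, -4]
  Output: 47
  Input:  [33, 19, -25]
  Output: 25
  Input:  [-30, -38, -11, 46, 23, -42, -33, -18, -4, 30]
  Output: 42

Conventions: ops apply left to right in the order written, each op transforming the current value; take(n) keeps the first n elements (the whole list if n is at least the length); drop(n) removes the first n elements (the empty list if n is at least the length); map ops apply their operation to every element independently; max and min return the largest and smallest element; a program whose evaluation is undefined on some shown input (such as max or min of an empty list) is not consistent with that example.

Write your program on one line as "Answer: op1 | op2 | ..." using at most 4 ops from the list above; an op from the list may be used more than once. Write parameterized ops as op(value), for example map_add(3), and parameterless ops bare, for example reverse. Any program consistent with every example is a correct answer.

map_neg | sort_desc | max

Check, running the answer program on each example:
  [13, 19, 14, -50, -6, 16, -42, -41] -> [-13, -19, -14, 50, 6, -16, 42, 41] -> [50, 42, 41, 6, -13, -14, -16, -19] -> 50
  [-47, 42, -24, -38, -15, 2, 28, 11, -4] -> [47, -42, 24, 38, 15, -2, -28, -11, 4] -> [47, 38, 24, 15, 4, -2, -11, -28, -42] -> 47
  [33, 19, -25] -> [-33, -19, 25] -> [25, -19, -33] -> 25
  [-30, -38, -11, 46, 23, -42, -33, -18, -4, 30] -> [30, 38, 11, -46, -23, 42, 33, 18, 4, -30] -> [42, 38, 33, 30, 18, 11, 4, -23, -30, -46] -> 42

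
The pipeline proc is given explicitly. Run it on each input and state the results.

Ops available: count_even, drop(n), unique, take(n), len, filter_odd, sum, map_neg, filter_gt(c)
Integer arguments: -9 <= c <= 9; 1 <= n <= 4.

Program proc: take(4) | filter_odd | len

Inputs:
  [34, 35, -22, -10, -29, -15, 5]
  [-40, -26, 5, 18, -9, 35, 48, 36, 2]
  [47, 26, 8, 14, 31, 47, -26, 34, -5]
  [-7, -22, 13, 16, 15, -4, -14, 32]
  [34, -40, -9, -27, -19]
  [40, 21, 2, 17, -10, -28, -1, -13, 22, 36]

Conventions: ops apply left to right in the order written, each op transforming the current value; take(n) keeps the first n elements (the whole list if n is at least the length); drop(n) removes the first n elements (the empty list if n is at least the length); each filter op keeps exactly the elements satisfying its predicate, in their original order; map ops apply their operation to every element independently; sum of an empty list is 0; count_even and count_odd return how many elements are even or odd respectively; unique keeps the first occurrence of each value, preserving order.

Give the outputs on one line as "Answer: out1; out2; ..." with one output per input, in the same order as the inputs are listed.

Execution, op by op:
  [34, 35, -22, -10, -29, -15, 5] -> [34, 35, -22, -10] -> [35] -> 1
  [-40, -26, 5, 18, -9, 35, 48, 36, 2] -> [-40, -26, 5, 18] -> [5] -> 1
  [47, 26, 8, 14, 31, 47, -26, 34, -5] -> [47, 26, 8, 14] -> [47] -> 1
  [-7, -22, 13, 16, 15, -4, -14, 32] -> [-7, -22, 13, 16] -> [-7, 13] -> 2
  [34, -40, -9, -27, -19] -> [34, -40, -9, -27] -> [-9, -27] -> 2
  [40, 21, 2, 17, -10, -28, -1, -13, 22, 36] -> [40, 21, 2, 17] -> [21, 17] -> 2

1; 1; 1; 2; 2; 2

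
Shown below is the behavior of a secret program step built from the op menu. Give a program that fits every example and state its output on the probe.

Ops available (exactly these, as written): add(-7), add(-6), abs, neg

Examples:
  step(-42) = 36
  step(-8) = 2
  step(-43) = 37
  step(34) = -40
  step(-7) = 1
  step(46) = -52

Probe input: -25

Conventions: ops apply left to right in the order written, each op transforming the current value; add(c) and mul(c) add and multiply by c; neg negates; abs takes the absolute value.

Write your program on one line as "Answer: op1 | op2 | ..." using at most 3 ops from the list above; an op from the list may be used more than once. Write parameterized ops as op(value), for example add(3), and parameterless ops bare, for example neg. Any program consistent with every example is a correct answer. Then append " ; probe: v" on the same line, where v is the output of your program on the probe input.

neg | add(-6) ; probe: 19

Check, running the answer program on each example:
  -42 -> 42 -> 36
  -8 -> 8 -> 2
  -43 -> 43 -> 37
  34 -> -34 -> -40
  -7 -> 7 -> 1
  46 -> -46 -> -52
  probe: -25 -> 25 -> 19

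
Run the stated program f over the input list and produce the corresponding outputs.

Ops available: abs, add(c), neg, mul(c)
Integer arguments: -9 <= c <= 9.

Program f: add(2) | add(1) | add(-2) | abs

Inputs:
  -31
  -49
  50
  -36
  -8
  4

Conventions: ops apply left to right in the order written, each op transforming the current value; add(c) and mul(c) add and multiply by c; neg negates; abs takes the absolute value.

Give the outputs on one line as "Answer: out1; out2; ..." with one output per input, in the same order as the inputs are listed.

30; 48; 51; 35; 7; 5

Execution, op by op:
  -31 -> -29 -> -28 -> -30 -> 30
  -49 -> -47 -> -46 -> -48 -> 48
  50 -> 52 -> 53 -> 51 -> 51
  -36 -> -34 -> -33 -> -35 -> 35
  -8 -> -6 -> -5 -> -7 -> 7
  4 -> 6 -> 7 -> 5 -> 5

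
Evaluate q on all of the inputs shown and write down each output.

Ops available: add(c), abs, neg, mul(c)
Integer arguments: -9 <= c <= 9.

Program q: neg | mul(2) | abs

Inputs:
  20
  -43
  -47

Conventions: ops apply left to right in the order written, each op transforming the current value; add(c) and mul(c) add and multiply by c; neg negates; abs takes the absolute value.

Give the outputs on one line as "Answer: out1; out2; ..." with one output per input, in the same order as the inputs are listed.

40; 86; 94

Execution, op by op:
  20 -> -20 -> -40 -> 40
  -43 -> 43 -> 86 -> 86
  -47 -> 47 -> 94 -> 94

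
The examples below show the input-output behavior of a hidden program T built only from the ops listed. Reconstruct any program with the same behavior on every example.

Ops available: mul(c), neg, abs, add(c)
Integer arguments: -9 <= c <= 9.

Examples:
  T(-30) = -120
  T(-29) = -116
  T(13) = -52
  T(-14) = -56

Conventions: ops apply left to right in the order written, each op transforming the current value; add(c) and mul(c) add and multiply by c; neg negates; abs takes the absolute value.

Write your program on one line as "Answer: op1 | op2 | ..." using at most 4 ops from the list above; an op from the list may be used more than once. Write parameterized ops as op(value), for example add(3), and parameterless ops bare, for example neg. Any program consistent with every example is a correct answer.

abs | neg | mul(4)

Check, running the answer program on each example:
  -30 -> 30 -> -30 -> -120
  -29 -> 29 -> -29 -> -116
  13 -> 13 -> -13 -> -52
  -14 -> 14 -> -14 -> -56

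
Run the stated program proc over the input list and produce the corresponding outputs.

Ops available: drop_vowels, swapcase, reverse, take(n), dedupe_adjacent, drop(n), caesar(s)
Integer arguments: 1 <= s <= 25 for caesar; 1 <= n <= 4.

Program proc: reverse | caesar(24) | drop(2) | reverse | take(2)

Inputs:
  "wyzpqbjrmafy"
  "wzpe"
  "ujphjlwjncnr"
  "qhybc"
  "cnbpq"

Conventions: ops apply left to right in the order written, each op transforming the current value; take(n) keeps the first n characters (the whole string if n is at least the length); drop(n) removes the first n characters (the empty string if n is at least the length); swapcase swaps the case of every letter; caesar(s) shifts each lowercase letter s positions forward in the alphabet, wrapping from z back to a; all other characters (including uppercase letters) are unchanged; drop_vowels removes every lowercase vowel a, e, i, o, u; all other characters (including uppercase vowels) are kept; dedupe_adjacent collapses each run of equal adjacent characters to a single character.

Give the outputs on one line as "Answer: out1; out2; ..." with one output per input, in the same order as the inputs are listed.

"uw"; "ux"; "sh"; "of"; "al"

Execution, op by op:
  "wyzpqbjrmafy" -> "yfamrjbqpzyw" -> "wdykphzonxwu" -> "ykphzonxwu" -> "uwxnozhpky" -> "uw"
  "wzpe" -> "epzw" -> "cnxu" -> "xu" -> "ux" -> "ux"
  "ujphjlwjncnr" -> "rncnjwljhpju" -> "plalhujhfnhs" -> "alhujhfnhs" -> "shnfhjuhla" -> "sh"
  "qhybc" -> "cbyhq" -> "azwfo" -> "wfo" -> "ofw" -> "of"
  "cnbpq" -> "qpbnc" -> "onzla" -> "zla" -> "alz" -> "al"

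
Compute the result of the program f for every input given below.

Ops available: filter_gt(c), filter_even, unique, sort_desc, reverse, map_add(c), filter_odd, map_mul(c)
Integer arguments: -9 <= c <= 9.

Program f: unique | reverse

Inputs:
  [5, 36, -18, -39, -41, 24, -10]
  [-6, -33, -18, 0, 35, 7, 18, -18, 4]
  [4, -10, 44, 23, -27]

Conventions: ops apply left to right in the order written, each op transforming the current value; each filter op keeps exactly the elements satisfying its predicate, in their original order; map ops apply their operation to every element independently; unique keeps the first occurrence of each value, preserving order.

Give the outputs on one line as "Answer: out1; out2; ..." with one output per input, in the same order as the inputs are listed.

[-10, 24, -41, -39, -18, 36, 5]; [4, 18, 7, 35, 0, -18, -33, -6]; [-27, 23, 44, -10, 4]

Execution, op by op:
  [5, 36, -18, -39, -41, 24, -10] -> [5, 36, -18, -39, -41, 24, -10] -> [-10, 24, -41, -39, -18, 36, 5]
  [-6, -33, -18, 0, 35, 7, 18, -18, 4] -> [-6, -33, -18, 0, 35, 7, 18, 4] -> [4, 18, 7, 35, 0, -18, -33, -6]
  [4, -10, 44, 23, -27] -> [4, -10, 44, 23, -27] -> [-27, 23, 44, -10, 4]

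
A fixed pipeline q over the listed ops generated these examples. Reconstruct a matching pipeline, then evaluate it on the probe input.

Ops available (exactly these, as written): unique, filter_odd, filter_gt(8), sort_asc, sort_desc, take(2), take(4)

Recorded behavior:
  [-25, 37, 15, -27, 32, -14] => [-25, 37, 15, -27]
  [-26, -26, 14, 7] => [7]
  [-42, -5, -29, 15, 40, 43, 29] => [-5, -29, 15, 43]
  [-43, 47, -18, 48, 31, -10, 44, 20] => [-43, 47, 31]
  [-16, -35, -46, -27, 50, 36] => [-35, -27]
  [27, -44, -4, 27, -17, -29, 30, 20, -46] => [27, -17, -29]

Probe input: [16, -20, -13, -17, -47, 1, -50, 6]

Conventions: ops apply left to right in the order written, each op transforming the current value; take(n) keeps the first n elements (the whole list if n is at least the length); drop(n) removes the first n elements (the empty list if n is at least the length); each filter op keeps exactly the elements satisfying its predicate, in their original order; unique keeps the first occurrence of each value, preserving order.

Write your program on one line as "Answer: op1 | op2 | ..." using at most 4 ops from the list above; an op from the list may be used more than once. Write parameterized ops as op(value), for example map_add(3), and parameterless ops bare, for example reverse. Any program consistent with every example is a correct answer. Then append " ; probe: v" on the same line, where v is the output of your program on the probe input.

unique | filter_odd | take(4) ; probe: [-13, -17, -47, 1]

Check, running the answer program on each example:
  [-25, 37, 15, -27, 32, -14] -> [-25, 37, 15, -27, 32, -14] -> [-25, 37, 15, -27] -> [-25, 37, 15, -27]
  [-26, -26, 14, 7] -> [-26, 14, 7] -> [7] -> [7]
  [-42, -5, -29, 15, 40, 43, 29] -> [-42, -5, -29, 15, 40, 43, 29] -> [-5, -29, 15, 43, 29] -> [-5, -29, 15, 43]
  [-43, 47, -18, 48, 31, -10, 44, 20] -> [-43, 47, -18, 48, 31, -10, 44, 20] -> [-43, 47, 31] -> [-43, 47, 31]
  [-16, -35, -46, -27, 50, 36] -> [-16, -35, -46, -27, 50, 36] -> [-35, -27] -> [-35, -27]
  [27, -44, -4, 27, -17, -29, 30, 20, -46] -> [27, -44, -4, -17, -29, 30, 20, -46] -> [27, -17, -29] -> [27, -17, -29]
  probe: [16, -20, -13, -17, -47, 1, -50, 6] -> [16, -20, -13, -17, -47, 1, -50, 6] -> [-13, -17, -47, 1] -> [-13, -17, -47, 1]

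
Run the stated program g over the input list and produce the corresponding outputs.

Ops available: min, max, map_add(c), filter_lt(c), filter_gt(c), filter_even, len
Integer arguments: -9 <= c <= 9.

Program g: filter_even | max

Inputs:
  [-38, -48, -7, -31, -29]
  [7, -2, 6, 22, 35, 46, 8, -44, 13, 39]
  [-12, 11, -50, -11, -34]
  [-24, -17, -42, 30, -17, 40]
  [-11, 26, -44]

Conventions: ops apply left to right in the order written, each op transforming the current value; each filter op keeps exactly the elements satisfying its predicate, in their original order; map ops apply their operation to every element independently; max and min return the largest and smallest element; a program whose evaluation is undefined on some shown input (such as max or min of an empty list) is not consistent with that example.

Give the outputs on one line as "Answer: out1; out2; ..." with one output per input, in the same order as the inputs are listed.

-38; 46; -12; 40; 26

Execution, op by op:
  [-38, -48, -7, -31, -29] -> [-38, -48] -> -38
  [7, -2, 6, 22, 35, 46, 8, -44, 13, 39] -> [-2, 6, 22, 46, 8, -44] -> 46
  [-12, 11, -50, -11, -34] -> [-12, -50, -34] -> -12
  [-24, -17, -42, 30, -17, 40] -> [-24, -42, 30, 40] -> 40
  [-11, 26, -44] -> [26, -44] -> 26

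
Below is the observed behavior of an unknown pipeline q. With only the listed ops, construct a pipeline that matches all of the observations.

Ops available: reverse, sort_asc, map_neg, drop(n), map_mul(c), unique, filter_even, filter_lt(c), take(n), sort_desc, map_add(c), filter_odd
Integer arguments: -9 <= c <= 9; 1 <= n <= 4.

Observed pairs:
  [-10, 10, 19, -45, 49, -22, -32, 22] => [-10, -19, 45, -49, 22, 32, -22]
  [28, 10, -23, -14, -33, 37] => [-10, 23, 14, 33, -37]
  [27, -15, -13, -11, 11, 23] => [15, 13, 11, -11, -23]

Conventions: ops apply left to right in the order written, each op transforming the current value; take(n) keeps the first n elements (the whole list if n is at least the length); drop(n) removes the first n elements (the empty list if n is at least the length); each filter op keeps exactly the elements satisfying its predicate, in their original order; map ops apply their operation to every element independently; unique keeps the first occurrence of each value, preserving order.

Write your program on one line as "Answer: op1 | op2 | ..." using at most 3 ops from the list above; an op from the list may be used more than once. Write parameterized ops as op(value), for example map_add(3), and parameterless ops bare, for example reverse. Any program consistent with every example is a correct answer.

drop(1) | map_neg

Check, running the answer program on each example:
  [-10, 10, 19, -45, 49, -22, -32, 22] -> [10, 19, -45, 49, -22, -32, 22] -> [-10, -19, 45, -49, 22, 32, -22]
  [28, 10, -23, -14, -33, 37] -> [10, -23, -14, -33, 37] -> [-10, 23, 14, 33, -37]
  [27, -15, -13, -11, 11, 23] -> [-15, -13, -11, 11, 23] -> [15, 13, 11, -11, -23]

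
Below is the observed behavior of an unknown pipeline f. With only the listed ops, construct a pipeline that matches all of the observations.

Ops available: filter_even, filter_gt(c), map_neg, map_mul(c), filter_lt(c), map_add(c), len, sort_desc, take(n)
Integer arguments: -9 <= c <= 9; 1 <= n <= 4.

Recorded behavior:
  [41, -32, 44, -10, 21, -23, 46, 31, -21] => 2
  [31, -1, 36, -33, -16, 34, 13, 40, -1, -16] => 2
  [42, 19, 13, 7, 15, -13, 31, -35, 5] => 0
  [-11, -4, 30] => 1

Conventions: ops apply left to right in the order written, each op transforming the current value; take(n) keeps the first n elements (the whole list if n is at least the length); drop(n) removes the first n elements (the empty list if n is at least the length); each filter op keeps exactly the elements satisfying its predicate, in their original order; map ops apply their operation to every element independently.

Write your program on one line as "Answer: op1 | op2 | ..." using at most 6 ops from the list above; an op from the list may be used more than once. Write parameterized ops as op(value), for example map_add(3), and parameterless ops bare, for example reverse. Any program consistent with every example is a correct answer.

filter_lt(0) | filter_even | map_add(-5) | map_add(4) | sort_desc | len

Check, running the answer program on each example:
  [41, -32, 44, -10, 21, -23, 46, 31, -21] -> [-32, -10, -23, -21] -> [-32, -10] -> [-37, -15] -> [-33, -11] -> [-11, -33] -> 2
  [31, -1, 36, -33, -16, 34, 13, 40, -1, -16] -> [-1, -33, -16, -1, -16] -> [-16, -16] -> [-21, -21] -> [-17, -17] -> [-17, -17] -> 2
  [42, 19, 13, 7, 15, -13, 31, -35, 5] -> [-13, -35] -> [] -> [] -> [] -> [] -> 0
  [-11, -4, 30] -> [-11, -4] -> [-4] -> [-9] -> [-5] -> [-5] -> 1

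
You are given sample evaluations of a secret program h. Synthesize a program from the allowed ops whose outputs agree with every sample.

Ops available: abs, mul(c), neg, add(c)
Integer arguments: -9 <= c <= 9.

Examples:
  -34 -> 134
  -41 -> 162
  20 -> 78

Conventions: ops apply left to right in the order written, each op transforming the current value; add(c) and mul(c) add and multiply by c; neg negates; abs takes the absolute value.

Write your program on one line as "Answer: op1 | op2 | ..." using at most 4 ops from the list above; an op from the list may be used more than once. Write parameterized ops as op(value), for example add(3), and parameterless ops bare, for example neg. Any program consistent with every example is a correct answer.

mul(4) | abs | add(-9) | add(7)

Check, running the answer program on each example:
  -34 -> -136 -> 136 -> 127 -> 134
  -41 -> -164 -> 164 -> 155 -> 162
  20 -> 80 -> 80 -> 71 -> 78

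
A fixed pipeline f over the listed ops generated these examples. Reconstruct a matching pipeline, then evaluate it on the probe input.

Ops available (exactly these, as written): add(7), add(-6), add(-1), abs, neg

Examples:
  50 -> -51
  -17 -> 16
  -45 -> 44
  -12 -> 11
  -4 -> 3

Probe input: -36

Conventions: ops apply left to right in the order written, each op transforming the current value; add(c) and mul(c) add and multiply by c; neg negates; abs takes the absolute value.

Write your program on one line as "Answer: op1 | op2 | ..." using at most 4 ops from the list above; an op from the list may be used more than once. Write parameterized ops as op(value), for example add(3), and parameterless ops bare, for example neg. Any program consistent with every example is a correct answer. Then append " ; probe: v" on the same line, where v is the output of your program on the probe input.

add(-6) | add(7) | neg ; probe: 35

Check, running the answer program on each example:
  50 -> 44 -> 51 -> -51
  -17 -> -23 -> -16 -> 16
  -45 -> -51 -> -44 -> 44
  -12 -> -18 -> -11 -> 11
  -4 -> -10 -> -3 -> 3
  probe: -36 -> -42 -> -35 -> 35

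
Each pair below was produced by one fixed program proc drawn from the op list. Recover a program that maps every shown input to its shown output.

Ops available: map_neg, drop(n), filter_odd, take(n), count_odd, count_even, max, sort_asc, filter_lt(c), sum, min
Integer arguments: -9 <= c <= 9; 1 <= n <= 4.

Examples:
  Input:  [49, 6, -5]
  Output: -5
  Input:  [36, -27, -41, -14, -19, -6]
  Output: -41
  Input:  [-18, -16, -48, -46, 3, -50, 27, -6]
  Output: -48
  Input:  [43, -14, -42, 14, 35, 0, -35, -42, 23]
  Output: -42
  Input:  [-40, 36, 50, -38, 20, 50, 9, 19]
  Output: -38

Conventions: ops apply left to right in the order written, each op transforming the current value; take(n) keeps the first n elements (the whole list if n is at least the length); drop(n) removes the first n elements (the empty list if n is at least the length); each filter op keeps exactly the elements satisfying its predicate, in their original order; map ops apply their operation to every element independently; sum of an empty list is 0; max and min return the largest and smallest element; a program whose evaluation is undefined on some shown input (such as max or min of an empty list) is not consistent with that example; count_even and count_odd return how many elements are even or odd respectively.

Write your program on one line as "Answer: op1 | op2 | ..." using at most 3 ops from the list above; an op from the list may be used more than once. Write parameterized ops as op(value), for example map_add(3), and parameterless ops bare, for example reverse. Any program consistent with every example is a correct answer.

drop(1) | take(4) | min

Check, running the answer program on each example:
  [49, 6, -5] -> [6, -5] -> [6, -5] -> -5
  [36, -27, -41, -14, -19, -6] -> [-27, -41, -14, -19, -6] -> [-27, -41, -14, -19] -> -41
  [-18, -16, -48, -46, 3, -50, 27, -6] -> [-16, -48, -46, 3, -50, 27, -6] -> [-16, -48, -46, 3] -> -48
  [43, -14, -42, 14, 35, 0, -35, -42, 23] -> [-14, -42, 14, 35, 0, -35, -42, 23] -> [-14, -42, 14, 35] -> -42
  [-40, 36, 50, -38, 20, 50, 9, 19] -> [36, 50, -38, 20, 50, 9, 19] -> [36, 50, -38, 20] -> -38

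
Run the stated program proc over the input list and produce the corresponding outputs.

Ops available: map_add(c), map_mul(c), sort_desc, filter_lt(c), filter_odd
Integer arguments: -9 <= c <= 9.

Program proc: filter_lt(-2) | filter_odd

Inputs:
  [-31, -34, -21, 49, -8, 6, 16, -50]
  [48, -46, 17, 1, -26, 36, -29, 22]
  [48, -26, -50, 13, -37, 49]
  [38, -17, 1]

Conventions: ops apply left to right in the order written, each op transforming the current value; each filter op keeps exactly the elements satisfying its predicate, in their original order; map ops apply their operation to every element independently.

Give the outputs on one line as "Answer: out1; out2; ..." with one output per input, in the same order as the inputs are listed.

Execution, op by op:
  [-31, -34, -21, 49, -8, 6, 16, -50] -> [-31, -34, -21, -8, -50] -> [-31, -21]
  [48, -46, 17, 1, -26, 36, -29, 22] -> [-46, -26, -29] -> [-29]
  [48, -26, -50, 13, -37, 49] -> [-26, -50, -37] -> [-37]
  [38, -17, 1] -> [-17] -> [-17]

[-31, -21]; [-29]; [-37]; [-17]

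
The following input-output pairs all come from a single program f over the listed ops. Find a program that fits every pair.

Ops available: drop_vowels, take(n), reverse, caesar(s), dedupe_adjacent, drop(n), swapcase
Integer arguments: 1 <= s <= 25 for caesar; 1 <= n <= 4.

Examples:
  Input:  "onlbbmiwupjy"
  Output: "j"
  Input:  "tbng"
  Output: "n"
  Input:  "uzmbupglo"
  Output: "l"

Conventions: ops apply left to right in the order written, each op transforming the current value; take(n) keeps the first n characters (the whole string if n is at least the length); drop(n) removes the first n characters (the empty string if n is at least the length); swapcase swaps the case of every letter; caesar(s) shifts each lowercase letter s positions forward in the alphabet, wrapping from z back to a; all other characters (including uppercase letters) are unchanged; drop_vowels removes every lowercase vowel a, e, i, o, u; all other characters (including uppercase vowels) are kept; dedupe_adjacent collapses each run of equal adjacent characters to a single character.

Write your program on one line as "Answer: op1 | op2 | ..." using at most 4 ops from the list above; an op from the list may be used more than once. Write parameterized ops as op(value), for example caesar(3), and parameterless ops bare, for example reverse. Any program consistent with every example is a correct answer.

reverse | drop(1) | dedupe_adjacent | take(1)

Check, running the answer program on each example:
  "onlbbmiwupjy" -> "yjpuwimbblno" -> "jpuwimbblno" -> "jpuwimblno" -> "j"
  "tbng" -> "gnbt" -> "nbt" -> "nbt" -> "n"
  "uzmbupglo" -> "olgpubmzu" -> "lgpubmzu" -> "lgpubmzu" -> "l"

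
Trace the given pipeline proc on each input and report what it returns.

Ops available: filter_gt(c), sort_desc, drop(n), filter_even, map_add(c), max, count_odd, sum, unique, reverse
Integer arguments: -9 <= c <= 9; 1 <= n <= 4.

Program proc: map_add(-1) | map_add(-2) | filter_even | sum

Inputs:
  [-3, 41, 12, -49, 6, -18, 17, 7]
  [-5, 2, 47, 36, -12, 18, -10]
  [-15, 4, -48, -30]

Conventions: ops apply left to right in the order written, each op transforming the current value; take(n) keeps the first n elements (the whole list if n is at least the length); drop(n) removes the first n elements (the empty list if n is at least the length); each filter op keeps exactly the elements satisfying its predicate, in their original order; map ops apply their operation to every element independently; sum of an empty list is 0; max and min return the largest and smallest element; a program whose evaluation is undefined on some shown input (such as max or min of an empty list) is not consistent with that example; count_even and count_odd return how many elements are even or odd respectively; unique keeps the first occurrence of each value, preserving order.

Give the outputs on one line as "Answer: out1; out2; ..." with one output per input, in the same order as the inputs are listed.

-2; 36; -18

Execution, op by op:
  [-3, 41, 12, -49, 6, -18, 17, 7] -> [-4, 40, 11, -50, 5, -19, 16, 6] -> [-6, 38, 9, -52, 3, -21, 14, 4] -> [-6, 38, -52, 14, 4] -> -2
  [-5, 2, 47, 36, -12, 18, -10] -> [-6, 1, 46, 35, -13, 17, -11] -> [-8, -1, 44, 33, -15, 15, -13] -> [-8, 44] -> 36
  [-15, 4, -48, -30] -> [-16, 3, -49, -31] -> [-18, 1, -51, -33] -> [-18] -> -18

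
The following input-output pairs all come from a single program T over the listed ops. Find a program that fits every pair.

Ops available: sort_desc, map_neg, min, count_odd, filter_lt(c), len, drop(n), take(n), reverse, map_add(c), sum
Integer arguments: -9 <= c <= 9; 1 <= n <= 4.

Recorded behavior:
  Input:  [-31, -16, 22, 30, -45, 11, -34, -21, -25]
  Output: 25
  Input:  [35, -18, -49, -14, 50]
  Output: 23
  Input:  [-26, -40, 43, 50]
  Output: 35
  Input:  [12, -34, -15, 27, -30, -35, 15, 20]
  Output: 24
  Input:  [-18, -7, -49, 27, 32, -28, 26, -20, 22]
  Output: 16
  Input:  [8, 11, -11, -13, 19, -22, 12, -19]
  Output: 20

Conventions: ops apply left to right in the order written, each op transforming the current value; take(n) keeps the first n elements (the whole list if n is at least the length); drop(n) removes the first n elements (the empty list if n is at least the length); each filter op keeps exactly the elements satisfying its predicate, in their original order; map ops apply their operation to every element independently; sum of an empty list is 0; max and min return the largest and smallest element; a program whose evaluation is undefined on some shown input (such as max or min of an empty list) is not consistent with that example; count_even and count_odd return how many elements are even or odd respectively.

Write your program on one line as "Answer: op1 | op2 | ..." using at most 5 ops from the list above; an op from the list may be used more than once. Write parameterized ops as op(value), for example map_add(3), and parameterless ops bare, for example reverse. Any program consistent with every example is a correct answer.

filter_lt(8) | map_add(-9) | map_neg | min

Check, running the answer program on each example:
  [-31, -16, 22, 30, -45, 11, -34, -21, -25] -> [-31, -16, -45, -34, -21, -25] -> [-40, -25, -54, -43, -30, -34] -> [40, 25, 54, 43, 30, 34] -> 25
  [35, -18, -49, -14, 50] -> [-18, -49, -14] -> [-27, -58, -23] -> [27, 58, 23] -> 23
  [-26, -40, 43, 50] -> [-26, -40] -> [-35, -49] -> [35, 49] -> 35
  [12, -34, -15, 27, -30, -35, 15, 20] -> [-34, -15, -30, -35] -> [-43, -24, -39, -44] -> [43, 24, 39, 44] -> 24
  [-18, -7, -49, 27, 32, -28, 26, -20, 22] -> [-18, -7, -49, -28, -20] -> [-27, -16, -58, -37, -29] -> [27, 16, 58, 37, 29] -> 16
  [8, 11, -11, -13, 19, -22, 12, -19] -> [-11, -13, -22, -19] -> [-20, -22, -31, -28] -> [20, 22, 31, 28] -> 20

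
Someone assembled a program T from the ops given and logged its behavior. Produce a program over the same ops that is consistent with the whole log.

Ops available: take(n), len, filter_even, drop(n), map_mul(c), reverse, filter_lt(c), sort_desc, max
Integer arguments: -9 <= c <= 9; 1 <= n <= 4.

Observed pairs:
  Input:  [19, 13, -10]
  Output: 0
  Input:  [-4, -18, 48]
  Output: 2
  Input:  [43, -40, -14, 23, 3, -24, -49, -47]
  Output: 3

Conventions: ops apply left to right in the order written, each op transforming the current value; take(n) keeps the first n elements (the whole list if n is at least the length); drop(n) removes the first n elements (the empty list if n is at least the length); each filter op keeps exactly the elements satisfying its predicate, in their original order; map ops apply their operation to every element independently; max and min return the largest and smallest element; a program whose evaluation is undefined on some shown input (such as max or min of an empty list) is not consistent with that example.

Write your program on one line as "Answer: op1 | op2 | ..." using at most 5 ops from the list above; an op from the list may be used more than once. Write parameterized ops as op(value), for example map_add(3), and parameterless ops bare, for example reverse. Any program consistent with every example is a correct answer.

sort_desc | reverse | drop(1) | filter_even | len

Check, running the answer program on each example:
  [19, 13, -10] -> [19, 13, -10] -> [-10, 13, 19] -> [13, 19] -> [] -> 0
  [-4, -18, 48] -> [48, -4, -18] -> [-18, -4, 48] -> [-4, 48] -> [-4, 48] -> 2
  [43, -40, -14, 23, 3, -24, -49, -47] -> [43, 23, 3, -14, -24, -40, -47, -49] -> [-49, -47, -40, -24, -14, 3, 23, 43] -> [-47, -40, -24, -14, 3, 23, 43] -> [-40, -24, -14] -> 3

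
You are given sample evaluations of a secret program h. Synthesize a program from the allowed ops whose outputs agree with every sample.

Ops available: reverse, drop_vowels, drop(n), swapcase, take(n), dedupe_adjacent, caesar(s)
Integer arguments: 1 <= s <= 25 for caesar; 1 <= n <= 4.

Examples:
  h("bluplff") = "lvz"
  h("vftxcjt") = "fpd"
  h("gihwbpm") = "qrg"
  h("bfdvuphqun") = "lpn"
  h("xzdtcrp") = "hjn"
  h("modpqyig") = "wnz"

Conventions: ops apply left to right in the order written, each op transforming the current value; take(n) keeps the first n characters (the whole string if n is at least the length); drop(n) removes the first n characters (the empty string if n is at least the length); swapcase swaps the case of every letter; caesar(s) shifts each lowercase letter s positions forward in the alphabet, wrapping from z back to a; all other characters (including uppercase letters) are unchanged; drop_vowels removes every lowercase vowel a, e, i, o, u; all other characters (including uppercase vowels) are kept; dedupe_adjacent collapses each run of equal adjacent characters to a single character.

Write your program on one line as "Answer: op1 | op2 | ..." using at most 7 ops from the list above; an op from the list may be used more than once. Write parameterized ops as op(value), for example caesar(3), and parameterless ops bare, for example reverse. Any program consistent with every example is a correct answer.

take(4) | drop_vowels | caesar(13) | caesar(19) | caesar(4) | take(3)

Check, running the answer program on each example:
  "bluplff" -> "blup" -> "blp" -> "oyc" -> "hrv" -> "lvz" -> "lvz"
  "vftxcjt" -> "vftx" -> "vftx" -> "isgk" -> "blzd" -> "fpdh" -> "fpd"
  "gihwbpm" -> "gihw" -> "ghw" -> "tuj" -> "mnc" -> "qrg" -> "qrg"
  "bfdvuphqun" -> "bfdv" -> "bfdv" -> "osqi" -> "hljb" -> "lpnf" -> "lpn"
  "xzdtcrp" -> "xzdt" -> "xzdt" -> "kmqg" -> "dfjz" -> "hjnd" -> "hjn"
  "modpqyig" -> "modp" -> "mdp" -> "zqc" -> "sjv" -> "wnz" -> "wnz"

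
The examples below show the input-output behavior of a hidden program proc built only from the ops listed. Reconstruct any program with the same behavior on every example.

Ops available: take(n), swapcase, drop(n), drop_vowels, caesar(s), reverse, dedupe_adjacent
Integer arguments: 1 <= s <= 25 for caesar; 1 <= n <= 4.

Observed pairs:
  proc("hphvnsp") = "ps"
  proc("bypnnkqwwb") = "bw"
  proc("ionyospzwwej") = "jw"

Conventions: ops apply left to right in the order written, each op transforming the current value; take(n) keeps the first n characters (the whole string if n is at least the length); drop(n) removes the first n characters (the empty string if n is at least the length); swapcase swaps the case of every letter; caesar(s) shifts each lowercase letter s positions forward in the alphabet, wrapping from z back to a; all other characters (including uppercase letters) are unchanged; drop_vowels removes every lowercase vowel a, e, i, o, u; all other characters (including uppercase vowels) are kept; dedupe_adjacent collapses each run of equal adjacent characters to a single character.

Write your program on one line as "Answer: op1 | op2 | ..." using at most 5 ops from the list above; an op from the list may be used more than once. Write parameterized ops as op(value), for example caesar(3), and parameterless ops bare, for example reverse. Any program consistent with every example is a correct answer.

drop(2) | reverse | take(3) | drop_vowels | take(2)

Check, running the answer program on each example:
  "hphvnsp" -> "hvnsp" -> "psnvh" -> "psn" -> "psn" -> "ps"
  "bypnnkqwwb" -> "pnnkqwwb" -> "bwwqknnp" -> "bww" -> "bww" -> "bw"
  "ionyospzwwej" -> "nyospzwwej" -> "jewwzpsoyn" -> "jew" -> "jw" -> "jw"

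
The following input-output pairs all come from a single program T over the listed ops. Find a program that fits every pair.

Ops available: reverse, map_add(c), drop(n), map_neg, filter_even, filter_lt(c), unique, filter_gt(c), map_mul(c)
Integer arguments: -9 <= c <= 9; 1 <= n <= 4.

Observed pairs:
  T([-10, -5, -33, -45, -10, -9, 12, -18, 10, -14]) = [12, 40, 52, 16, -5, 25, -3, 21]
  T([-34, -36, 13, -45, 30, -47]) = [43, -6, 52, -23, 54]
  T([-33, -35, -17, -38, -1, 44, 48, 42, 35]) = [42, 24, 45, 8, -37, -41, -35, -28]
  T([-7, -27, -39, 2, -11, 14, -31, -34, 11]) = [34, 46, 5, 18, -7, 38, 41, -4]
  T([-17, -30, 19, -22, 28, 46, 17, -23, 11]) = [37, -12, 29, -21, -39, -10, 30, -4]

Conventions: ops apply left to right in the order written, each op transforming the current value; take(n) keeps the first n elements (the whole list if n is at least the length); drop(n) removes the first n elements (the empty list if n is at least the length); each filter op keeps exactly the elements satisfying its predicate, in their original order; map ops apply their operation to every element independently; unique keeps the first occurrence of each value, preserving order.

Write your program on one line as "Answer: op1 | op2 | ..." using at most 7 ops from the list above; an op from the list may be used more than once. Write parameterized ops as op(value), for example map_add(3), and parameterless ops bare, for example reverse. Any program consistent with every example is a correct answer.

map_add(-6) | map_add(2) | unique | drop(1) | map_add(-3) | map_mul(-1)

Check, running the answer program on each example:
  [-10, -5, -33, -45, -10, -9, 12, -18, 10, -14] -> [-16, -11, -39, -51, -16, -15, 6, -24, 4, -20] -> [-14, -9, -37, -49, -14, -13, 8, -22, 6, -18] -> [-14, -9, -37, -49, -13, 8, -22, 6, -18] -> [-9, -37, -49, -13, 8, -22, 6, -18] -> [-12, -40, -52, -16, 5, -25, 3, -21] -> [12, 40, 52, 16, -5, 25, -3, 21]
  [-34, -36, 13, -45, 30, -47] -> [-40, -42, 7, -51, 24, -53] -> [-38, -40, 9, -49, 26, -51] -> [-38, -40, 9, -49, 26, -51] -> [-40, 9, -49, 26, -51] -> [-43, 6, -52, 23, -54] -> [43, -6, 52, -23, 54]
  [-33, -35, -17, -38, -1, 44, 48, 42, 35] -> [-39, -41, -23, -44, -7, 38, 42, 36, 29] -> [-37, -39, -21, -42, -5, 40, 44, 38, 31] -> [-37, -39, -21, -42, -5, 40, 44, 38, 31] -> [-39, -21, -42, -5, 40, 44, 38, 31] -> [-42, -24, -45, -8, 37, 41, 35, 28] -> [42, 24, 45, 8, -37, -41, -35, -28]
  [-7, -27, -39, 2, -11, 14, -31, -34, 11] -> [-13, -33, -45, -4, -17, 8, -37, -40, 5] -> [-11, -31, -43, -2, -15, 10, -35, -38, 7] -> [-11, -31, -43, -2, -15, 10, -35, -38, 7] -> [-31, -43, -2, -15, 10, -35, -38, 7] -> [-34, -46, -5, -18, 7, -38, -41, 4] -> [34, 46, 5, 18, -7, 38, 41, -4]
  [-17, -30, 19, -22, 28, 46, 17, -23, 11] -> [-23, -36, 13, -28, 22, 40, 11, -29, 5] -> [-21, -34, 15, -26, 24, 42, 13, -27, 7] -> [-21, -34, 15, -26, 24, 42, 13, -27, 7] -> [-34, 15, -26, 24, 42, 13, -27, 7] -> [-37, 12, -29, 21, 39, 10, -30, 4] -> [37, -12, 29, -21, -39, -10, 30, -4]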